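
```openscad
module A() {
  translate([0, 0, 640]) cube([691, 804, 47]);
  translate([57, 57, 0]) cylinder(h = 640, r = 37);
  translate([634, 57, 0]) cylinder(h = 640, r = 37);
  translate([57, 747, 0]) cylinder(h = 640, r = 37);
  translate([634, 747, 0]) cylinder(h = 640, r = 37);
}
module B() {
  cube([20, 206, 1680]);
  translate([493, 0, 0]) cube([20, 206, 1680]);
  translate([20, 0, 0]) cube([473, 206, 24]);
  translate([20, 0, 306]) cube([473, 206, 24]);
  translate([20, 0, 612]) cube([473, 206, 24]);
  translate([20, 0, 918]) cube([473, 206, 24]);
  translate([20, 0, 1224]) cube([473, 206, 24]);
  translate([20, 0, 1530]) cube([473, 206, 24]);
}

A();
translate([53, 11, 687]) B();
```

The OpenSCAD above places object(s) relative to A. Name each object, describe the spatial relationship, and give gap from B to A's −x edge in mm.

A is a table. B is a bookshelf. The bookshelf is on top of the table. The gap from the bookshelf to the table's −x edge is 53 mm.

The bookshelf's min-x is at 53; the table's min-x is 0; gap = 53 mm.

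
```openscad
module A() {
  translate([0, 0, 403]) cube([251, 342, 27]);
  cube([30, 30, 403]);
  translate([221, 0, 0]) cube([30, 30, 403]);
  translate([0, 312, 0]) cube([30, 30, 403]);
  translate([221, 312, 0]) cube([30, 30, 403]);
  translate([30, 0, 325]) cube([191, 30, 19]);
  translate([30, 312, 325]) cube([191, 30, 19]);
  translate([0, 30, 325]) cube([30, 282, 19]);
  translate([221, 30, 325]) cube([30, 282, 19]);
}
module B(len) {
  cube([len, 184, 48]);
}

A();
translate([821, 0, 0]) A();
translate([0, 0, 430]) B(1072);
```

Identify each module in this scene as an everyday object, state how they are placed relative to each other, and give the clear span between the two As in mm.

Second stool starts at x = 821; first ends at x = 251; clear span = 821 − 251 = 570 mm.

A is a stool. B is a beam. A beam spans the tops of two stools. The clear span between the two stools is 570 mm.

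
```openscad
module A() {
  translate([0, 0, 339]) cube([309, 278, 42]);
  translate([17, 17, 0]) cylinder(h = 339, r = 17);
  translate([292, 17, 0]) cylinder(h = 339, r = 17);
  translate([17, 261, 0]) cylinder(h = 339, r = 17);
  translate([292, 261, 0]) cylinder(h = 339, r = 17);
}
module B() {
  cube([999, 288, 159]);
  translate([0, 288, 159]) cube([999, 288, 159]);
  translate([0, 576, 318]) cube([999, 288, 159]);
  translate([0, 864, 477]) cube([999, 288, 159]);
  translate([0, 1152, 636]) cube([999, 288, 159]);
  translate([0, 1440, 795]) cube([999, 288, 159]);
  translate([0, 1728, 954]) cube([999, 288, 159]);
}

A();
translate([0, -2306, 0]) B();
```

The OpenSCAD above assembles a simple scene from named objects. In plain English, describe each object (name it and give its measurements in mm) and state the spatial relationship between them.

A is a four-legged stool. The seat is a 309×278×42 mm slab whose top surface is at z = 381 mm; four round legs, each 34 mm in diameter, run from the floor (z = 0) to the underside of the seat, each leg's axis is inset half a diameter from the nearest pair of seat edges (so the leg's bounding box is flush with the corner).

B is a run of 7 identical solid stair steps. Each tread is 999×288 mm and each step block is 159 mm high. Step 1 rests on the floor; step k is offset from step 1 by (k−1)×288 mm in y and (k−1)×159 mm in z.

The staircase is on the floor beside the stool on its −y side.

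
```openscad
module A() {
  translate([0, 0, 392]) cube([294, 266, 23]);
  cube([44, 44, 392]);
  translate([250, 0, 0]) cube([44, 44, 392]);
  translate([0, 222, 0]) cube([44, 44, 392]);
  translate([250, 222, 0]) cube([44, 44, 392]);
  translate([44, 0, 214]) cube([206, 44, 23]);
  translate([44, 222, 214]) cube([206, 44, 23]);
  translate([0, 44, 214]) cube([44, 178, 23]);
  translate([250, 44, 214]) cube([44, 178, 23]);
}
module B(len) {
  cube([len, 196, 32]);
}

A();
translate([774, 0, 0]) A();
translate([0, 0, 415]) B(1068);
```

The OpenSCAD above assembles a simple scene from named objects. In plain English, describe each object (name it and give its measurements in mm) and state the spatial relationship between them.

A is a four-legged stool. The seat is a 294×266×23 mm slab whose top surface is at z = 415 mm; four square legs, each 44×44 mm in cross-section, run from the floor (z = 0) to the underside of the seat, each flush with a corner of the seat. Four stretchers, 44 mm wide and 23 mm tall, connect adjacent legs with their undersides at z = 214 mm, each running between the inner faces of the legs it joins and aligned with the legs' outer faces on the other axis.

B is a rectangular beam 1068 mm long (x), 196 mm deep (y), 32 mm thick (z).

The beam spans the tops of two stools placed 480 mm apart, resting at z = 415 mm.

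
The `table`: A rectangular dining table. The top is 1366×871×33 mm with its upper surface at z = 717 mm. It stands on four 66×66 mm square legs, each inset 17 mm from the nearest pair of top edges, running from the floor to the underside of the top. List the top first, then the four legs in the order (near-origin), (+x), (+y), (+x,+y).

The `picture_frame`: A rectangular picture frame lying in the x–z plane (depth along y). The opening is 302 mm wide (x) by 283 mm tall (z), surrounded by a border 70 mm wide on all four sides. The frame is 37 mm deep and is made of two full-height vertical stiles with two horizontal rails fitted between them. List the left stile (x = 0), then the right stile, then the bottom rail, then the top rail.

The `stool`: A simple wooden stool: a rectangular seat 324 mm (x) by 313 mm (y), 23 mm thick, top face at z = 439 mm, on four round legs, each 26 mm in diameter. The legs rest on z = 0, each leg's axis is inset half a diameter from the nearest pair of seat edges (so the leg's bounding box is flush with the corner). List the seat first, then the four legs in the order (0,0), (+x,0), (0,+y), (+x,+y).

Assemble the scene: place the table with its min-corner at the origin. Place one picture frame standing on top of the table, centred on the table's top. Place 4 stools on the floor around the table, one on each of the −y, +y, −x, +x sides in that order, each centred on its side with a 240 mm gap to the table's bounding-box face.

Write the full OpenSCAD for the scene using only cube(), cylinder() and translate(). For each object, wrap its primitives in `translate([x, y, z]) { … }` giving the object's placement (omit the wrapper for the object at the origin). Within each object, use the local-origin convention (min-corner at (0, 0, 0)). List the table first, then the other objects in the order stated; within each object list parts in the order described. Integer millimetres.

translate([0, 0, 684]) cube([1366, 871, 33]);
translate([17, 17, 0]) cube([66, 66, 684]);
translate([1283, 17, 0]) cube([66, 66, 684]);
translate([17, 788, 0]) cube([66, 66, 684]);
translate([1283, 788, 0]) cube([66, 66, 684]);
translate([462, 417, 717]) {
  cube([70, 37, 423]);
  translate([372, 0, 0]) cube([70, 37, 423]);
  translate([70, 0, 0]) cube([302, 37, 70]);
  translate([70, 0, 353]) cube([302, 37, 70]);
}
translate([521, -553, 0]) {
  translate([0, 0, 416]) cube([324, 313, 23]);
  translate([13, 13, 0]) cylinder(h = 416, r = 13);
  translate([311, 13, 0]) cylinder(h = 416, r = 13);
  translate([13, 300, 0]) cylinder(h = 416, r = 13);
  translate([311, 300, 0]) cylinder(h = 416, r = 13);
}
translate([521, 1111, 0]) {
  translate([0, 0, 416]) cube([324, 313, 23]);
  translate([13, 13, 0]) cylinder(h = 416, r = 13);
  translate([311, 13, 0]) cylinder(h = 416, r = 13);
  translate([13, 300, 0]) cylinder(h = 416, r = 13);
  translate([311, 300, 0]) cylinder(h = 416, r = 13);
}
translate([-564, 279, 0]) {
  translate([0, 0, 416]) cube([324, 313, 23]);
  translate([13, 13, 0]) cylinder(h = 416, r = 13);
  translate([311, 13, 0]) cylinder(h = 416, r = 13);
  translate([13, 300, 0]) cylinder(h = 416, r = 13);
  translate([311, 300, 0]) cylinder(h = 416, r = 13);
}
translate([1606, 279, 0]) {
  translate([0, 0, 416]) cube([324, 313, 23]);
  translate([13, 13, 0]) cylinder(h = 416, r = 13);
  translate([311, 13, 0]) cylinder(h = 416, r = 13);
  translate([13, 300, 0]) cylinder(h = 416, r = 13);
  translate([311, 300, 0]) cylinder(h = 416, r = 13);
}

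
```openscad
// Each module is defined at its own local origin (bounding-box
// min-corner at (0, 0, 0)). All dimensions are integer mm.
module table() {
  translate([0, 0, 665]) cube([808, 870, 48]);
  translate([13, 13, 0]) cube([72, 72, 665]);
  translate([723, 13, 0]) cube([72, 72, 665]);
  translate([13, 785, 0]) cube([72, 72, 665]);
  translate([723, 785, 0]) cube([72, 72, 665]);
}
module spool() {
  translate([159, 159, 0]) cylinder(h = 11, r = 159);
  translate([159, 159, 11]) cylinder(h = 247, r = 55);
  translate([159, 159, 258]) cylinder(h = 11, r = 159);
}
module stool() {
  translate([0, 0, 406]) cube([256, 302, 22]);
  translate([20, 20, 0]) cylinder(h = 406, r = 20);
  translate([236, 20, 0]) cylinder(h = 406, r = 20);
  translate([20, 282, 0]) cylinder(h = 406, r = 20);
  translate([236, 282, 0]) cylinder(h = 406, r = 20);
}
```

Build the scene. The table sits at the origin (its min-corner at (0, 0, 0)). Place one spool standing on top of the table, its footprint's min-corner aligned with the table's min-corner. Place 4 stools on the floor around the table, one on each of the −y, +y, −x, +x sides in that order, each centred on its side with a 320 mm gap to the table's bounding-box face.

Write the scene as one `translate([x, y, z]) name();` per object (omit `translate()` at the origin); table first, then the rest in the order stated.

table();
translate([0, 0, 713]) spool();
translate([276, -622, 0]) stool();
translate([276, 1190, 0]) stool();
translate([-576, 284, 0]) stool();
translate([1128, 284, 0]) stool();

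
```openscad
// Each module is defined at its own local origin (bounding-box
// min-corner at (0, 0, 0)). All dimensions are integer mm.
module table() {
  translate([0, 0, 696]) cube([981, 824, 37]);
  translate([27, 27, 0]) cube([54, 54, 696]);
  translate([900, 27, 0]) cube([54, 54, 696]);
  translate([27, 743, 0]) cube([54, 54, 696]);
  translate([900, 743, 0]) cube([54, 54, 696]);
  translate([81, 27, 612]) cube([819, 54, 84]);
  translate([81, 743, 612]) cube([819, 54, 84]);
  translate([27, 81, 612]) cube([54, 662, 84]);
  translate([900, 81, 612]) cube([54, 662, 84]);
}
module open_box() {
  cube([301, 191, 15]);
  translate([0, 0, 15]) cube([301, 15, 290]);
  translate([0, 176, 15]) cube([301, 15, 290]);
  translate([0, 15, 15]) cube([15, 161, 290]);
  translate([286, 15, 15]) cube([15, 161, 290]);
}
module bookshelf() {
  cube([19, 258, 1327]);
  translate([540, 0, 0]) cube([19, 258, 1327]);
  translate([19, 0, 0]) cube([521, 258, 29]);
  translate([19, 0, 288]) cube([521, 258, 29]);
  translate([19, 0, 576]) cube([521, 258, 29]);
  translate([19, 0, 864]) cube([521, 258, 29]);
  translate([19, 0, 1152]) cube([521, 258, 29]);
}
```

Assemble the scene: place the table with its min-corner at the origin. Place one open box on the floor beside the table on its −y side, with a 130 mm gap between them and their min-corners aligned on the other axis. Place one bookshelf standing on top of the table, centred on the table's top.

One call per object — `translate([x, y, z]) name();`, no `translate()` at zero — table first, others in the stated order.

table();
translate([0, -321, 0]) open_box();
translate([211, 283, 733]) bookshelf();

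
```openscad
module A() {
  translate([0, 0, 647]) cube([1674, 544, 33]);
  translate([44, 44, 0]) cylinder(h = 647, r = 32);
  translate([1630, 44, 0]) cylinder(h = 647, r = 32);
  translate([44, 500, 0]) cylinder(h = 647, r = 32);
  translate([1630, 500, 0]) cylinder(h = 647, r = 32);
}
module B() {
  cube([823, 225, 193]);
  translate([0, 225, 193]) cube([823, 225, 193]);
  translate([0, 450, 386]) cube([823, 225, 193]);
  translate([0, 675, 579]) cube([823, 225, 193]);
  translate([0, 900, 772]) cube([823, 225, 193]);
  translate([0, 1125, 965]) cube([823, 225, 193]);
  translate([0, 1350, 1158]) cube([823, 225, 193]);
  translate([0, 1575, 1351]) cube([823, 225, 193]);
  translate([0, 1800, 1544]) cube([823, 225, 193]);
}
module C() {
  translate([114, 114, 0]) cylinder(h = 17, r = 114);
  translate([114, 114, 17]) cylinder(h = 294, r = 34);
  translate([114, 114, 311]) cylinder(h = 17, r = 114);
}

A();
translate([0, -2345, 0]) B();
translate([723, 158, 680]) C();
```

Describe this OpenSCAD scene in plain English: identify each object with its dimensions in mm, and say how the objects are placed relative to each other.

A is a rectangular dining table. The top is 1674×544×33 mm with its upper surface at z = 680 mm. It stands on four round legs of 64 mm diameter, each leg's bounding box inset 12 mm from the nearest pair of top edges, running from the floor to the underside of the top.

B is a run of 9 identical solid stair steps. Each tread is 823×225 mm and each step block is 193 mm high. Step 1 rests on the floor; step k is offset from step 1 by (k−1)×225 mm in y and (k−1)×193 mm in z.

C is a spool: two coaxial disc flanges of radius 114 mm and thickness 17 mm, joined by a core cylinder of radius 34 mm and height 294 mm. The lower flange rests on z = 0 and the three cylinders share a vertical axis.

The staircase is on the floor beside the table on its −y side. The spool is on top of the table, centred.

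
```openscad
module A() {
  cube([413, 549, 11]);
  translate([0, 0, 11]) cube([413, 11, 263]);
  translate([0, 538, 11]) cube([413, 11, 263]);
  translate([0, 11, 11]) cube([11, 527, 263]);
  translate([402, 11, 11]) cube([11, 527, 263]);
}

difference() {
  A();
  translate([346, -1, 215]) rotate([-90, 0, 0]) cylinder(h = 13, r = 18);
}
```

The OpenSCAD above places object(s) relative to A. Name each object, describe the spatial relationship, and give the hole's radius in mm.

The subtracted cylinder has r = 18 mm.

A is an open box. The open box has a circular hole through its front wall. The hole's radius is 18 mm.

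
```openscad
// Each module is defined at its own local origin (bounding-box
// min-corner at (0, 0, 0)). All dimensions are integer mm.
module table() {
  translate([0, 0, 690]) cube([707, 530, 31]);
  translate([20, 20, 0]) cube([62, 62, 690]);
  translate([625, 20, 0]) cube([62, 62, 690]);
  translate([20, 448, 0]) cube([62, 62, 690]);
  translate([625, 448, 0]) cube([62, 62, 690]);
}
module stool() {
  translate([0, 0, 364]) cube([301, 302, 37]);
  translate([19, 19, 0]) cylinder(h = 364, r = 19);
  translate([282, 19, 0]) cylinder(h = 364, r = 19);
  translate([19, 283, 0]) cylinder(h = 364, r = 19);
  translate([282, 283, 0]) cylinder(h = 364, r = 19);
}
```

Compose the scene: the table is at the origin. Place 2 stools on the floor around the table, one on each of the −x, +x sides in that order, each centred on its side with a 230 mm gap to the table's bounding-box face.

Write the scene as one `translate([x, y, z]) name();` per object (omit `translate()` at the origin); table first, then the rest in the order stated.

table();
translate([-531, 114, 0]) stool();
translate([937, 114, 0]) stool();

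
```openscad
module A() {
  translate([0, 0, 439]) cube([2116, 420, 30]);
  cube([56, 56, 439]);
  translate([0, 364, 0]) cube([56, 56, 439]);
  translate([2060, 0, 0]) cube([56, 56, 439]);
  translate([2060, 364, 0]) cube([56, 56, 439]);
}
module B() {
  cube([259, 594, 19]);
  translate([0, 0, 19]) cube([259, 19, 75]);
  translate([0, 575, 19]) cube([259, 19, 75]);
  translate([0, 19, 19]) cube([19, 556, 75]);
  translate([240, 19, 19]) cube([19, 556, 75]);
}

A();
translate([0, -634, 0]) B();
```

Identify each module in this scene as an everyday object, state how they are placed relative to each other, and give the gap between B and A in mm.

The open box's nearest face is 40 mm from the bench's −y face.

A is a bench. B is an open box. The open box is on the floor beside the bench on its −y side. The gap between the open box and the bench is 40 mm.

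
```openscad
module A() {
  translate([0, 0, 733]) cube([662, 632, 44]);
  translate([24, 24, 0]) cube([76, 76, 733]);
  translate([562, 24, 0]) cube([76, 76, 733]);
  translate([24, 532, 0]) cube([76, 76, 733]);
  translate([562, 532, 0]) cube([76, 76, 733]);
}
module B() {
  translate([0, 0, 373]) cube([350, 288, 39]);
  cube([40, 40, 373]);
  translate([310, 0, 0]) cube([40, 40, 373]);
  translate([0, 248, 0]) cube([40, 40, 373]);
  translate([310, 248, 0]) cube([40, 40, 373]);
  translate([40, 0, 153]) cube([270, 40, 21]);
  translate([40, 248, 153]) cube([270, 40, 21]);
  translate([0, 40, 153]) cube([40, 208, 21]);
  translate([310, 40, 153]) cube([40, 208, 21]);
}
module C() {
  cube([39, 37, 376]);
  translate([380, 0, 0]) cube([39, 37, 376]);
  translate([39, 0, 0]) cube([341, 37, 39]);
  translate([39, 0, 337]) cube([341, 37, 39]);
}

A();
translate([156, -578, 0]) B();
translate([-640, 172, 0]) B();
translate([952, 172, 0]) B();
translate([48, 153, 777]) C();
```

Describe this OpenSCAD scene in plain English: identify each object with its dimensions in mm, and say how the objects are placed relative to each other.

A is a table: top 662 mm (x) × 632 mm (y), 44 mm thick, upper face at z = 777 mm, on four 76×76 mm square legs, each inset 24 mm from the nearest pair of top edges, running from z = 0 to the bottom of the top.

B is a simple wooden stool: a rectangular seat 350 mm (x) by 288 mm (y), 39 mm thick, top face at z = 412 mm, on four square legs, each 40×40 mm in cross-section. The legs rest on z = 0, each flush with a corner of the seat. Four stretchers, 40 mm wide and 21 mm tall, connect adjacent legs with their undersides at z = 153 mm, each running between the inner faces of the legs it joins and aligned with the legs' outer faces on the other axis.

C is a picture frame with a 341×298 mm rectangular opening (x by z) and a uniform 39 mm border on every side. Frame depth is 37 mm along y. It is built from two vertical stiles running the full outside height and two horizontal rails spanning the gap between the stiles.

Three stools sit around the table at the −y, −x, +x sides. The picture frame is on top of the table.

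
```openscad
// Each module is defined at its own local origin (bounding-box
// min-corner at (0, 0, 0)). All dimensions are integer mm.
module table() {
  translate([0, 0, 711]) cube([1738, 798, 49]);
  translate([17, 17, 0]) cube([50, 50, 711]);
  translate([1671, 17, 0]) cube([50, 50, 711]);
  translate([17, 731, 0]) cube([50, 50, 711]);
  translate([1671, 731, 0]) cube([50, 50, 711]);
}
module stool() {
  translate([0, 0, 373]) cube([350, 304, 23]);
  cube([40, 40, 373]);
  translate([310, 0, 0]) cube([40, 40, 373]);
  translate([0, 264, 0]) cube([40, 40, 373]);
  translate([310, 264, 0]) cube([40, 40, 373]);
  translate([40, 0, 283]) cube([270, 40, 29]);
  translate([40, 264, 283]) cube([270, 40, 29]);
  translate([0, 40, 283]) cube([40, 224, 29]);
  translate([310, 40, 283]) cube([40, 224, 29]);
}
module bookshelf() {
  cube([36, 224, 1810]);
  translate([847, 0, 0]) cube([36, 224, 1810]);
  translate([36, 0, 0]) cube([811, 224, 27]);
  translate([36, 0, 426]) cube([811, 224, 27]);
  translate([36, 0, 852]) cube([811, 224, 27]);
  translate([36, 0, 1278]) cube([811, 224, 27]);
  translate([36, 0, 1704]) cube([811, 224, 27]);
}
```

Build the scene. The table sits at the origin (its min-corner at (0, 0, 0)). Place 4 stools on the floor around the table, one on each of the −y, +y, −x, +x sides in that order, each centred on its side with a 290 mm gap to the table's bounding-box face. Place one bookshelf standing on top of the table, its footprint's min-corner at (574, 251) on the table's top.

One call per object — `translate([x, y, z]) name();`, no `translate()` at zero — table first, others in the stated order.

table();
translate([694, -594, 0]) stool();
translate([694, 1088, 0]) stool();
translate([-640, 247, 0]) stool();
translate([2028, 247, 0]) stool();
translate([574, 251, 760]) bookshelf();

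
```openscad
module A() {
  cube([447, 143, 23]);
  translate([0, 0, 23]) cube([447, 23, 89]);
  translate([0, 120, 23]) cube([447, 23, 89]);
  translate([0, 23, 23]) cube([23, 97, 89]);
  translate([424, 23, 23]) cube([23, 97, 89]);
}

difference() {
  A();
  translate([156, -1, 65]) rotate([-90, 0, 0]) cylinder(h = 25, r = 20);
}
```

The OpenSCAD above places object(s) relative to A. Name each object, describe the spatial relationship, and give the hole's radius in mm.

A is an open box. The open box has a circular hole through its front wall. The hole's radius is 20 mm.

The subtracted cylinder has r = 20 mm.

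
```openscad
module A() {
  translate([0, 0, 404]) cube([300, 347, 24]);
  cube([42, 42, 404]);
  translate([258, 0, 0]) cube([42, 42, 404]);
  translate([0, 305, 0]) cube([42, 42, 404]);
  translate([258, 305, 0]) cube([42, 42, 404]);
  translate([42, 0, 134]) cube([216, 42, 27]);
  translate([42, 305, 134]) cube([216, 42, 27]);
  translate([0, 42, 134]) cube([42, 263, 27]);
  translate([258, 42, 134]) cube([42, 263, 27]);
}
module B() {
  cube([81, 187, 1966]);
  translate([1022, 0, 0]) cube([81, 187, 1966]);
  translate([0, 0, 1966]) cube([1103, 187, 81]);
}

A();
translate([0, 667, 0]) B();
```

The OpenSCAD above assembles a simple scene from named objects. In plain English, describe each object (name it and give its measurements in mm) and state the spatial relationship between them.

A is a four-legged stool. The seat is a 300×347×24 mm slab whose top surface is at z = 428 mm; four square legs, each 42×42 mm in cross-section, run from the floor (z = 0) to the underside of the seat, each flush with a corner of the seat. Four stretchers, 42 mm wide and 27 mm tall, connect adjacent legs with their undersides at z = 134 mm, each running between the inner faces of the legs it joins and aligned with the legs' outer faces on the other axis.

B is a rectangular door frame: two vertical jambs of 81×187 mm section, 1966 mm tall, with a clear opening 941 mm wide between their inner faces. A header 81 mm tall and 187 mm deep lies on top of the jambs and spans the full outside width.

The door frame is on the floor beside the stool on its +y side.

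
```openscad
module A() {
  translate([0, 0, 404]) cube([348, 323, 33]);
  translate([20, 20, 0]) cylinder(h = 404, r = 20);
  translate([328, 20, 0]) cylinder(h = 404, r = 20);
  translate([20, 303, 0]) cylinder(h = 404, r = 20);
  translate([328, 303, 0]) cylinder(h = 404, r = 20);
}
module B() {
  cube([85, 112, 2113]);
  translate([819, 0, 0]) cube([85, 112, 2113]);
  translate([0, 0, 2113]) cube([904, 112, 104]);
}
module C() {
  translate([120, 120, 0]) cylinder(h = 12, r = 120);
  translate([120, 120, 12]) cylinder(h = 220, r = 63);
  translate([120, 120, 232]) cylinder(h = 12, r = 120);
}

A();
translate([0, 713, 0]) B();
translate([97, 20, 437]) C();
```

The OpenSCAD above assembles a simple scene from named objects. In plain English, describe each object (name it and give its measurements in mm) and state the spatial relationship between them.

A is a four-legged stool. The seat is a 348×323×33 mm slab whose top surface is at z = 437 mm; four round legs, each 40 mm in diameter, run from the floor (z = 0) to the underside of the seat, each leg's axis is inset half a diameter from the nearest pair of seat edges (so the leg's bounding box is flush with the corner).

B is a door frame. The clear opening is 734 mm wide and 2113 mm high. Two 85 mm wide jambs, 112 mm deep, stand either side of the opening from the floor to the top of the opening. A 104 mm thick head sits across the top of both jambs, spanning the full outside width of the frame.

C is a spool: two coaxial disc flanges of radius 120 mm and thickness 12 mm, joined by a core cylinder of radius 63 mm and height 220 mm. The lower flange rests on z = 0 and the three cylinders share a vertical axis.

The door frame is on the floor beside the stool on its +y side. The spool is on top of the stool.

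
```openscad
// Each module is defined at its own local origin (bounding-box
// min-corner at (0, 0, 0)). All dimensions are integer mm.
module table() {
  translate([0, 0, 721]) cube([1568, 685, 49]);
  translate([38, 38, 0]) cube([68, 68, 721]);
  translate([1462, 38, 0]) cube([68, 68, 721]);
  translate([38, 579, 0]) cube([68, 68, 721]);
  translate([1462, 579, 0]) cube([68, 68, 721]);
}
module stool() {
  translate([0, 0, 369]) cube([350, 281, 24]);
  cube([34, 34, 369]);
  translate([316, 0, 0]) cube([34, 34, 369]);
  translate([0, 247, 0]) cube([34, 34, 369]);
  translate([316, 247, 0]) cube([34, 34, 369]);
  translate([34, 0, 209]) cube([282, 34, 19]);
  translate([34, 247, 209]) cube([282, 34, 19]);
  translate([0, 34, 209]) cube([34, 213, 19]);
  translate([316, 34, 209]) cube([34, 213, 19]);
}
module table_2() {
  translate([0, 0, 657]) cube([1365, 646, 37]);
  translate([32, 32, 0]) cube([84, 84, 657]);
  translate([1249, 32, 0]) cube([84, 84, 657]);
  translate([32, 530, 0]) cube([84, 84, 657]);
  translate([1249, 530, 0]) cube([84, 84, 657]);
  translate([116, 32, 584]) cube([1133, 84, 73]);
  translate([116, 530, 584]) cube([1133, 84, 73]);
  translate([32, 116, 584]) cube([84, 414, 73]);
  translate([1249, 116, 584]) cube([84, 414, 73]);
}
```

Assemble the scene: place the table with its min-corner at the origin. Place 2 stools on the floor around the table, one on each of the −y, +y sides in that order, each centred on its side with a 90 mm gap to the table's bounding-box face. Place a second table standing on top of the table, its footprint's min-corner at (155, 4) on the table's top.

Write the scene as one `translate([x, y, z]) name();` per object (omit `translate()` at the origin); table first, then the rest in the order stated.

table();
translate([609, -371, 0]) stool();
translate([609, 775, 0]) stool();
translate([155, 4, 770]) table_2();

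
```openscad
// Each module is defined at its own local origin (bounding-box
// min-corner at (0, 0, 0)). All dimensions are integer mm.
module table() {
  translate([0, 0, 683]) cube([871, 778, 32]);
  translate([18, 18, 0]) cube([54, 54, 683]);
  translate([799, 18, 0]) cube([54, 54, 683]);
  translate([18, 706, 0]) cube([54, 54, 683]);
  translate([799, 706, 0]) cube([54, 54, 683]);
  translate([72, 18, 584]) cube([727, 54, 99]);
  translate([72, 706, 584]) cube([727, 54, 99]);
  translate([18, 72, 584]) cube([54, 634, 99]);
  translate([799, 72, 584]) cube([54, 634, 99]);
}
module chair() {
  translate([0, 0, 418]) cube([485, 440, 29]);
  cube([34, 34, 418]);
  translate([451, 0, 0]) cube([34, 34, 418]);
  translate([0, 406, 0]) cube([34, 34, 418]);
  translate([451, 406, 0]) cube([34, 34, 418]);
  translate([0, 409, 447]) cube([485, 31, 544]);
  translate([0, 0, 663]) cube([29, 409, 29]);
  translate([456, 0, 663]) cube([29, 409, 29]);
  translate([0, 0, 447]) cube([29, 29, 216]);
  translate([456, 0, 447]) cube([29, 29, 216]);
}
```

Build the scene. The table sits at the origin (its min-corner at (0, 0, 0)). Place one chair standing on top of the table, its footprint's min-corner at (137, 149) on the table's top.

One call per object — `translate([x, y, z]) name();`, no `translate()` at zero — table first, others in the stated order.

table();
translate([137, 149, 715]) chair();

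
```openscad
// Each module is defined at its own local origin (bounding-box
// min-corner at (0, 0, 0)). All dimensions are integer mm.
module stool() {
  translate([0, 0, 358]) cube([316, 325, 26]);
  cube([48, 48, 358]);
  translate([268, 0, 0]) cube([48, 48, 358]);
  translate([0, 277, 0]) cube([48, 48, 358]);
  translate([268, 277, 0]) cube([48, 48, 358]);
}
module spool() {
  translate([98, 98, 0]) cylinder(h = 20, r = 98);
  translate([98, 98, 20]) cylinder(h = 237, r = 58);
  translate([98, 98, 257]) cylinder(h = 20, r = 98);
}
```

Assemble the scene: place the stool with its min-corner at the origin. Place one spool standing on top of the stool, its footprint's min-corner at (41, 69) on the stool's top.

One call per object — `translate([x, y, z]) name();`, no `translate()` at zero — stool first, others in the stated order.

stool();
translate([41, 69, 384]) spool();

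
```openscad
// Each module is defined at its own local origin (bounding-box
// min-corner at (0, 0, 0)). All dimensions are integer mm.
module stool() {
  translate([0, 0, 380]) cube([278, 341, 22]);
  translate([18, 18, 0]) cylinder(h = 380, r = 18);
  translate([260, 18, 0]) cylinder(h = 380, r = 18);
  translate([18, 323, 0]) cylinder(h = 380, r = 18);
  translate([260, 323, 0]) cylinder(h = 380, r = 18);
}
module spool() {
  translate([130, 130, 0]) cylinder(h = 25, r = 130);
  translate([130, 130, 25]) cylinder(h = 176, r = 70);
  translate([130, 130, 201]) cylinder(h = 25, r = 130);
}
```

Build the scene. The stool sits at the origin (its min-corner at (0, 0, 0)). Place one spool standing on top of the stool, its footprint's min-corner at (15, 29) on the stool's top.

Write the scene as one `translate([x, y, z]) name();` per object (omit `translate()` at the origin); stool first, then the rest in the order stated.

stool();
translate([15, 29, 402]) spool();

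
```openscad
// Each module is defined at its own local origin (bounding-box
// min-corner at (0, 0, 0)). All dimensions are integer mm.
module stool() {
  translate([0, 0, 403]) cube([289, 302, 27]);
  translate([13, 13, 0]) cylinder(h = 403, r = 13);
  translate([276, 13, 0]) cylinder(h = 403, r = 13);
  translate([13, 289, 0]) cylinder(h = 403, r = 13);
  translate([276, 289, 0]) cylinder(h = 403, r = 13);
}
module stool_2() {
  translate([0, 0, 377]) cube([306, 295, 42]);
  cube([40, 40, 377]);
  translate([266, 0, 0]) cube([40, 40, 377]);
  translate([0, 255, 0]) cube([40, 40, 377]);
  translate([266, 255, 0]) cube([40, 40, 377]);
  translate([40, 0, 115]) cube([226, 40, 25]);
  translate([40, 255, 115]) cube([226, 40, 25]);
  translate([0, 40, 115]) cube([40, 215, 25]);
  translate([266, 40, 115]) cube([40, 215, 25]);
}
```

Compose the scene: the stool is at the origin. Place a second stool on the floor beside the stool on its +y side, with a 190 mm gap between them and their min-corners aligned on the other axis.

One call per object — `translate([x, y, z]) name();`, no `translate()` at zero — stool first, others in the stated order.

stool();
translate([0, 492, 0]) stool_2();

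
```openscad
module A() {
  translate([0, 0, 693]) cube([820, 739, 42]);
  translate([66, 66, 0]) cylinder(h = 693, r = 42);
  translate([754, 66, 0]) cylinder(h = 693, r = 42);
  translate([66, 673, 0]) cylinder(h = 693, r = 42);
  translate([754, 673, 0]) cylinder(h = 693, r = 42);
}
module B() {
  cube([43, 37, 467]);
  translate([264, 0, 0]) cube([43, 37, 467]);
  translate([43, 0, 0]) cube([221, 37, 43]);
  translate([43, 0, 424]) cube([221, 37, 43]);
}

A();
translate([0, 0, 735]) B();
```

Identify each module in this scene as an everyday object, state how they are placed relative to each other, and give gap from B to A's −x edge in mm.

A is a table. B is a picture frame. The picture frame is on top of the table. The gap from the picture frame to the table's −x edge is 0 mm.

The picture frame's min-x is at 0; the table's min-x is 0; gap = 0 mm.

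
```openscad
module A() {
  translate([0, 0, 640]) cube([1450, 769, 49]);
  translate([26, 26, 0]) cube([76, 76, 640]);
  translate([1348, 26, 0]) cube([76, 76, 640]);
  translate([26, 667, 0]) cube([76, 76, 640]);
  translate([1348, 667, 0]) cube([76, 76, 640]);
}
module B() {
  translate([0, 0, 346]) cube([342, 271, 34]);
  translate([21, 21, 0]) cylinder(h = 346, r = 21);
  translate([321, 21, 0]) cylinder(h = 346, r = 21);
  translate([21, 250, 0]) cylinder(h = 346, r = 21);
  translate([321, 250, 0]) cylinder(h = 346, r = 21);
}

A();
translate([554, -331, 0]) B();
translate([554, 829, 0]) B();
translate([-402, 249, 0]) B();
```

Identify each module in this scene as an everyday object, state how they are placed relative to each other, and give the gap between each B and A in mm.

A is a table. B is a stool. Three stools sit around the table at the −y, +y, −x sides. The gap between each stool and the table is 60 mm.

Each stool's nearest face is 60 mm from the table's bounding box.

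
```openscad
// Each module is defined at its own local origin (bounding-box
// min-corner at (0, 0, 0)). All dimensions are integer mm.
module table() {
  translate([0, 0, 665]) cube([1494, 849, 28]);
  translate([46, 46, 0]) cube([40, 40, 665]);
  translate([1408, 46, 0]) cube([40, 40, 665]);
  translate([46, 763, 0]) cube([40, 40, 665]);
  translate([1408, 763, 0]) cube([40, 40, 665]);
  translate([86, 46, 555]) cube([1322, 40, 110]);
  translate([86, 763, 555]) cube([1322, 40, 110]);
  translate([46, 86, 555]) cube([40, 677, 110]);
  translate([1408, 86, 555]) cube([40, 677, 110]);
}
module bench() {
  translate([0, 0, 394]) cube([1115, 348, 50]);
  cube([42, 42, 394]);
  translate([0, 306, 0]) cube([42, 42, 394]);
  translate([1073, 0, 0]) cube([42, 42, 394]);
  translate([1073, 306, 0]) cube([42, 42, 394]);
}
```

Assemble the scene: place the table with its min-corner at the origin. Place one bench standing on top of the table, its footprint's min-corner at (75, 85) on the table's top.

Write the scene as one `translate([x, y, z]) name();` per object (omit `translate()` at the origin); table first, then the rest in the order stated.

table();
translate([75, 85, 693]) bench();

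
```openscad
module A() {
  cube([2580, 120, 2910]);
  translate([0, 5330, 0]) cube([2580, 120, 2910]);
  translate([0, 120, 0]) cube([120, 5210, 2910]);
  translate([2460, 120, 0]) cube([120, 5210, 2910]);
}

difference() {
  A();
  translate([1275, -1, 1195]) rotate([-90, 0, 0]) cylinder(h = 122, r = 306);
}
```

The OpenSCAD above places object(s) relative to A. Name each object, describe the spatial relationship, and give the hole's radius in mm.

A is a house frame. The house frame has a circular hole through its front wall. The hole's radius is 306 mm.

The subtracted cylinder has r = 306 mm.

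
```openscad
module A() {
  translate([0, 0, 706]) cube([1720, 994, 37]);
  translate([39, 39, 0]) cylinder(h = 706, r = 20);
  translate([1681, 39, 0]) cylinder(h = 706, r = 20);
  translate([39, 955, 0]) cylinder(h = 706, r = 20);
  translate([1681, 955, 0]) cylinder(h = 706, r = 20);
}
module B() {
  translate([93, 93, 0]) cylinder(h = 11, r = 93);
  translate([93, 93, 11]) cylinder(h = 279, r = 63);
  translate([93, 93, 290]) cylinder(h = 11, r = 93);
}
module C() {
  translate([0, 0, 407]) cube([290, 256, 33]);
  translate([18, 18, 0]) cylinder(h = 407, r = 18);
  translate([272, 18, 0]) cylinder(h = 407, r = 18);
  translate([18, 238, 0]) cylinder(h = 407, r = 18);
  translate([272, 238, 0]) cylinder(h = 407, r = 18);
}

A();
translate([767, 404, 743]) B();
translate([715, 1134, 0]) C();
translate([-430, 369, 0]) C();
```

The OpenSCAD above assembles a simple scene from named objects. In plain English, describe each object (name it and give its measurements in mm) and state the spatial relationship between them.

A is a table: top 1720 mm (x) × 994 mm (y), 37 mm thick, upper face at z = 743 mm, on four round legs of 40 mm diameter, each leg's bounding box inset 19 mm from the nearest pair of top edges, running from z = 0 to the bottom of the top.

B is a spool: two coaxial disc flanges of radius 93 mm and thickness 11 mm, joined by a core cylinder of radius 63 mm and height 279 mm. The lower flange rests on z = 0 and the three cylinders share a vertical axis.

C is a simple wooden stool: a rectangular seat 290 mm (x) by 256 mm (y), 33 mm thick, top face at z = 440 mm, on four round legs, each 36 mm in diameter. The legs rest on z = 0, each leg's axis is inset half a diameter from the nearest pair of seat edges (so the leg's bounding box is flush with the corner).

The spool is on top of the table, centred. Two stools sit around the table at the +y, −x sides.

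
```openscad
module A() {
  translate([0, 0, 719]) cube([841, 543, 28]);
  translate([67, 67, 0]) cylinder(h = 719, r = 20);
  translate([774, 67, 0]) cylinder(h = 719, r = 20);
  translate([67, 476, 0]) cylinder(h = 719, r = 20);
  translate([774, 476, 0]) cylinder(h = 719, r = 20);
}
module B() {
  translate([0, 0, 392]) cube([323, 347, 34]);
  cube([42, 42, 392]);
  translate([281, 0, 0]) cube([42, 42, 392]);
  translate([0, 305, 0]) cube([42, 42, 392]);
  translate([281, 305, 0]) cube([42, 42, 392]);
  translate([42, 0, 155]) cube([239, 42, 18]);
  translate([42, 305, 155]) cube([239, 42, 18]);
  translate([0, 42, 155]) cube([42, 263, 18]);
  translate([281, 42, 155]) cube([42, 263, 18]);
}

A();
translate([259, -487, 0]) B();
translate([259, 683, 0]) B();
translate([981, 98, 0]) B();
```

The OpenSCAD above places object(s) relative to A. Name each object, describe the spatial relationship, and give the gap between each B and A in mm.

Each stool's nearest face is 140 mm from the table's bounding box.

A is a table. B is a stool. Three stools sit around the table at the −y, +y, +x sides. The gap between each stool and the table is 140 mm.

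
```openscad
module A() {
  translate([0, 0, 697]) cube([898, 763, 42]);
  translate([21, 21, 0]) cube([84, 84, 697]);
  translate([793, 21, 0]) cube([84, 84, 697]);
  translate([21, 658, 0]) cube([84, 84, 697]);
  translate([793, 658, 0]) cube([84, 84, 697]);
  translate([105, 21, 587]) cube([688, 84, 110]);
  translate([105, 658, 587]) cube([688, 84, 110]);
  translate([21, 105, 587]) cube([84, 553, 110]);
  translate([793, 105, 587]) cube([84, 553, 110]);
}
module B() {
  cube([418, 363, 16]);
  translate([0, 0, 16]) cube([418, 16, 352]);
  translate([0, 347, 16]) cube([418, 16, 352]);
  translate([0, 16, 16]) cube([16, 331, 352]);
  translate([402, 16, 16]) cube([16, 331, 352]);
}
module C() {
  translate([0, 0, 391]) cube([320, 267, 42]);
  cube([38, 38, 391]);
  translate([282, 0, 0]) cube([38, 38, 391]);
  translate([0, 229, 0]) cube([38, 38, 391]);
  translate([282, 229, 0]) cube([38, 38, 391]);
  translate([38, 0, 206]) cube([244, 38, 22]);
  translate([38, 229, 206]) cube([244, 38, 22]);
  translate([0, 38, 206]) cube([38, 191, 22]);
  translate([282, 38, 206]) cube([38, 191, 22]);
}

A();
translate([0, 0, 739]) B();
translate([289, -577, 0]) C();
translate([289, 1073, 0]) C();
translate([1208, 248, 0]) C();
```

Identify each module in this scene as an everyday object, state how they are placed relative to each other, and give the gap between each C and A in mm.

A is a table. B is an open box. C is a stool. The open box is on top of the table. Three stools sit around the table at the −y, +y, +x sides. The gap between each stool and the table is 310 mm.

Each stool's nearest face is 310 mm from the table's bounding box.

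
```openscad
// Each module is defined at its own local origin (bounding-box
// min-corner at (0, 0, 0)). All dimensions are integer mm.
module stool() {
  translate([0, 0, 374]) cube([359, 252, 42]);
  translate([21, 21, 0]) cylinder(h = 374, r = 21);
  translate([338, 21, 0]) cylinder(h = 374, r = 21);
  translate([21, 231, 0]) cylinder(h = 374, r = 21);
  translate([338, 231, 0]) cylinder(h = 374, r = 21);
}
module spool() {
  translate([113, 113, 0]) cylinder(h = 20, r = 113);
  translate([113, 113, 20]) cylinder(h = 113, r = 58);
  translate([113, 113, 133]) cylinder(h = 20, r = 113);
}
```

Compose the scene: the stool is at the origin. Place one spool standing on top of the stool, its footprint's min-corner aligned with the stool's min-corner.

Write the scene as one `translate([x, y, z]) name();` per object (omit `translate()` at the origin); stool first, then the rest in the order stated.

stool();
translate([0, 0, 416]) spool();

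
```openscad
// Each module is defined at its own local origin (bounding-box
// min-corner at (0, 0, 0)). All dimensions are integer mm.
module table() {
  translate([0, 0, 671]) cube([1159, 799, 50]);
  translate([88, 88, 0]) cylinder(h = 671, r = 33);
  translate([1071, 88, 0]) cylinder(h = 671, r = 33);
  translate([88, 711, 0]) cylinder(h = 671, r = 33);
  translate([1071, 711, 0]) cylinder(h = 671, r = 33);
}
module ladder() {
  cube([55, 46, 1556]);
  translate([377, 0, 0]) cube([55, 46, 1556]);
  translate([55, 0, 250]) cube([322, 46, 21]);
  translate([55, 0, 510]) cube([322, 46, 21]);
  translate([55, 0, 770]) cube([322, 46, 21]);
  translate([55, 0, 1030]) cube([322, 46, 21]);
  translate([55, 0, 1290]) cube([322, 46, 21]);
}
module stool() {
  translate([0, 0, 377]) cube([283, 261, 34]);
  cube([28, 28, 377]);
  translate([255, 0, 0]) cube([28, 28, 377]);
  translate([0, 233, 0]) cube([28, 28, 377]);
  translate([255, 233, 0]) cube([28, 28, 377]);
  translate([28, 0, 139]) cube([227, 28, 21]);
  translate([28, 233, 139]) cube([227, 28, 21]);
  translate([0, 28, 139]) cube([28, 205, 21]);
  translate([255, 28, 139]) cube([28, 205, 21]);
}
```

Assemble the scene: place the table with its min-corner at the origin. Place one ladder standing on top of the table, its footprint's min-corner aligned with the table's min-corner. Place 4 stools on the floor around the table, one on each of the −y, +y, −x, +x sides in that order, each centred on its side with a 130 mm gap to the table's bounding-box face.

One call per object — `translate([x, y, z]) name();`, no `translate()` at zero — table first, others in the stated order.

table();
translate([0, 0, 721]) ladder();
translate([438, -391, 0]) stool();
translate([438, 929, 0]) stool();
translate([-413, 269, 0]) stool();
translate([1289, 269, 0]) stool();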